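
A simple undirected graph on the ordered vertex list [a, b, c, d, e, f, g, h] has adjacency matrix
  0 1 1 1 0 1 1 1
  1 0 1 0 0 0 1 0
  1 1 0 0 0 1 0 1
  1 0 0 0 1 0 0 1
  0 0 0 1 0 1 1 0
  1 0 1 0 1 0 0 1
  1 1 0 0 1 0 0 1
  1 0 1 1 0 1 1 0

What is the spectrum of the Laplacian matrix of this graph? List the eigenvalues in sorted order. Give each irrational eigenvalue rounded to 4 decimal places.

Each diagonal entry of L is the vertex degree and each off-diagonal entry is -1 where an edge is present, 0 otherwise; in the order [a, b, c, d, e, f, g, h] the diagonal is [6, 3, 4, 3, 3, 4, 4, 5]. Since every row of L sums to 0, the all-ones vector is in the kernel and 0 is an eigenvalue. The single zero eigenvalue shows the graph is connected. The largest eigenvalue, 7.2545, is at most the vertex count 8.

[0, 2.1136, 3.0751, 3.3216, 4.2927, 5.3897, 6.5528, 7.2545]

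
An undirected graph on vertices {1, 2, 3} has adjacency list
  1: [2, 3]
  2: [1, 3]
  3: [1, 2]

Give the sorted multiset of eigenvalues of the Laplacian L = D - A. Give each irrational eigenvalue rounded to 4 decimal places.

[0, 3, 3]

Reading degrees in the order [1, 2, 3] gives [2, 2, 2]; set D = diag(2, 2, 2) and form L = D - A. Since every row of L sums to 0, the all-ones vector is in the kernel and 0 is an eigenvalue. The single zero eigenvalue shows the graph is connected. By the matrix-tree theorem the graph has (1/3) * product of the nonzero eigenvalues = 3 spanning trees.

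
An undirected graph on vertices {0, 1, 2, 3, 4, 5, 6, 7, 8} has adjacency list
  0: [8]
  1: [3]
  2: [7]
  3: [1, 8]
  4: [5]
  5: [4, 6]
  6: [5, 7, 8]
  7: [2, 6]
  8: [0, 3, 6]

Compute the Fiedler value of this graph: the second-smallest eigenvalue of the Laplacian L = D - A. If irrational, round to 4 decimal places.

0.2311

Reading degrees in the order [0, 1, 2, 3, 4, 5, 6, 7, 8] gives [1, 1, 1, 2, 1, 2, 3, 2, 3]; set D = diag(1, 1, 1, 2, 1, 2, 3, 2, 3) and form L = D - A. The sorted Laplacian eigenvalues are [0, 0.2311, 0.3820, 0.6416, 1.6129, 2.2591, 2.6180, 3.5132, 4.7421]; the algebraic connectivity is the second entry, 0.2311. By the matrix-tree theorem the graph has (1/9) * product of the nonzero eigenvalues = 1 spanning tree.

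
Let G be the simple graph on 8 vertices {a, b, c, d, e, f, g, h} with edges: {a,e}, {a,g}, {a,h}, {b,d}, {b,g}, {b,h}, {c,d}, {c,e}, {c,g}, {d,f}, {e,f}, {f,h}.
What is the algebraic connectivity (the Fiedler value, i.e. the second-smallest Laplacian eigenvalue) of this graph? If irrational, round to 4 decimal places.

2

Each diagonal entry of L is the vertex degree and each off-diagonal entry is -1 where an edge is present, 0 otherwise; in the order [a, b, c, d, e, f, g, h] the diagonal is [3, 3, 3, 3, 3, 3, 3, 3]. The sorted Laplacian eigenvalues are [0, 2, 2, 2, 4, 4, 4, 6]; the algebraic connectivity is the second entry, 2. There is one zero in the spectrum, matching the 1 component.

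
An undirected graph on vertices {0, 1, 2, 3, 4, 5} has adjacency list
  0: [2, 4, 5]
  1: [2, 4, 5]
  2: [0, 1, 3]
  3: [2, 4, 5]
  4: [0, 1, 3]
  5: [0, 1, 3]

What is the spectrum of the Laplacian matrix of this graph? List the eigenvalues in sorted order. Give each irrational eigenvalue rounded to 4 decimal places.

With the vertex order [0, 1, 2, 3, 4, 5], the degrees are [3, 3, 3, 3, 3, 3], giving D = diag(3, 3, 3, 3, 3, 3) and L = D - A. Diagonalising L (or applying a numerical eigensolver to the 6x6 matrix) gives the spectrum above. The single zero eigenvalue shows the graph is connected. The largest eigenvalue, 6, is at most the vertex count 6. By the matrix-tree theorem the graph has (1/6) * product of the nonzero eigenvalues = 81 spanning trees.

[0, 3, 3, 3, 3, 6]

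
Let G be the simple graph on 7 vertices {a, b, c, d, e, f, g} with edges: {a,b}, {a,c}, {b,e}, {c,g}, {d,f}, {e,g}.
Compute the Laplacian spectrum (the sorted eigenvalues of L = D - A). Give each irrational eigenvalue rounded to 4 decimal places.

Reading degrees in the order [a, b, c, d, e, f, g] gives [2, 2, 2, 1, 2, 1, 2]; set D = diag(2, 2, 2, 1, 2, 1, 2) and form L = D - A. The multiplicity of 0 as a Laplacian eigenvalue equals the number of connected components. The 2 zero eigenvalues correspond to the 2 connected components. The largest eigenvalue, 3.6180, is at most the vertex count 7.

[0, 0, 1.3820, 1.3820, 2, 3.6180, 3.6180]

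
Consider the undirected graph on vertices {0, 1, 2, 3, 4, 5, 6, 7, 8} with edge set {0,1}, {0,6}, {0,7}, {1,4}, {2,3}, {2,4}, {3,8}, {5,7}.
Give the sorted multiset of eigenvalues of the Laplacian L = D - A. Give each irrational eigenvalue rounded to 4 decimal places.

[0, 0.1404, 0.5362, 0.7754, 1.5803, 2.2449, 2.7784, 3.5988, 4.3455]

With the vertex order [0, 1, 2, 3, 4, 5, 6, 7, 8], the degrees are [3, 2, 2, 2, 2, 1, 1, 2, 1], giving D = diag(3, 2, 2, 2, 2, 1, 1, 2, 1) and L = D - A. Diagonalising L (or applying a numerical eigensolver to the 9x9 matrix) gives the spectrum above. The single zero eigenvalue shows the graph is connected. By the matrix-tree theorem the graph has (1/9) * product of the nonzero eigenvalues = 1 spanning tree.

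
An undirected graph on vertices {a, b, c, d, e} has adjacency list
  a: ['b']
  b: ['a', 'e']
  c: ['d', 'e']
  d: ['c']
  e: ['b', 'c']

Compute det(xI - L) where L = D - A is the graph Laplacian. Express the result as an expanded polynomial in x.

x^5 - 8x^4 + 21x^3 - 20x^2 + 5x

With the vertex order [a, b, c, d, e], the degrees are [1, 2, 2, 1, 2], giving D = diag(1, 2, 2, 1, 2) and L = D - A. L has integer entries, so p(x) = det(xI - L) has integer coefficients. Expanding the determinant yields x^5 - 8x^4 + 21x^3 - 20x^2 + 5x. The coefficient of x^4 equals -trace(L) = -8, matching the sum of degrees.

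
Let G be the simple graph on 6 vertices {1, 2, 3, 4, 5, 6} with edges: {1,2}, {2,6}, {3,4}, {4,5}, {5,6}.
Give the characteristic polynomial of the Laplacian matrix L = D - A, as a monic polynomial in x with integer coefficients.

With the vertex order [1, 2, 3, 4, 5, 6], the degrees are [1, 2, 1, 2, 2, 2], giving D = diag(1, 2, 1, 2, 2, 2) and L = D - A. L has integer entries, so p(x) = det(xI - L) has integer coefficients. Expanding the determinant yields x^6 - 10x^5 + 36x^4 - 56x^3 + 35x^2 - 6x. The coefficient of x^5 equals -trace(L) = -10, matching the sum of degrees.

x^6 - 10x^5 + 36x^4 - 56x^3 + 35x^2 - 6x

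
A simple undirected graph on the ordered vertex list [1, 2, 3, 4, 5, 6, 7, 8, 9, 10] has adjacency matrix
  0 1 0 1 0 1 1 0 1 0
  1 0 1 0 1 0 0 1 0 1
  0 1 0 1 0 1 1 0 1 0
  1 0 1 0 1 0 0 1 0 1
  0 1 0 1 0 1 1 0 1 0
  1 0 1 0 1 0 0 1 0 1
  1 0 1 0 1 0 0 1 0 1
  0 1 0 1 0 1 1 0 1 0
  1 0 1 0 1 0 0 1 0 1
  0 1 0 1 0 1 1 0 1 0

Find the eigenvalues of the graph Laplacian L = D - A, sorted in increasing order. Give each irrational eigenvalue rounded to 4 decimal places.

With the vertex order [1, 2, 3, 4, 5, 6, 7, 8, 9, 10], the degrees are [5, 5, 5, 5, 5, 5, 5, 5, 5, 5], giving D = diag(5, 5, 5, 5, 5, 5, 5, 5, 5, 5) and L = D - A. L is symmetric positive semidefinite, so every eigenvalue is real and nonnegative. The single zero eigenvalue shows the graph is connected. By the matrix-tree theorem the graph has (1/10) * product of the nonzero eigenvalues = 390625 spanning trees. There is one zero in the spectrum, matching the 1 component.

[0, 5, 5, 5, 5, 5, 5, 5, 5, 10]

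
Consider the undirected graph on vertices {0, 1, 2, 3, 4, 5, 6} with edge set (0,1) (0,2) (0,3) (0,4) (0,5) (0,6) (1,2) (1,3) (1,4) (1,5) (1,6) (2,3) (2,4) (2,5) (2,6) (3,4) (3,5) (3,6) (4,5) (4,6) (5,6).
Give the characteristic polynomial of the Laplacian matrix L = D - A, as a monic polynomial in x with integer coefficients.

x^7 - 42x^6 + 735x^5 - 6860x^4 + 36015x^3 - 100842x^2 + 117649x

Reading degrees in the order [0, 1, 2, 3, 4, 5, 6] gives [6, 6, 6, 6, 6, 6, 6]; set D = diag(6, 6, 6, 6, 6, 6, 6) and form L = D - A. The eigenvalues of L are [0, 7, 7, 7, 7, 7, 7]; the characteristic polynomial is the product of (x - lambda_i), which multiplies out to x^7 - 42x^6 + 735x^5 - 6860x^4 + 36015x^3 - 100842x^2 + 117649x. Since p(0) = det(-L) = 0, x divides p(x). By the matrix-tree theorem the graph has (1/7) * product of the nonzero eigenvalues = 16807 spanning trees. The largest eigenvalue, 7, is at most the vertex count 7.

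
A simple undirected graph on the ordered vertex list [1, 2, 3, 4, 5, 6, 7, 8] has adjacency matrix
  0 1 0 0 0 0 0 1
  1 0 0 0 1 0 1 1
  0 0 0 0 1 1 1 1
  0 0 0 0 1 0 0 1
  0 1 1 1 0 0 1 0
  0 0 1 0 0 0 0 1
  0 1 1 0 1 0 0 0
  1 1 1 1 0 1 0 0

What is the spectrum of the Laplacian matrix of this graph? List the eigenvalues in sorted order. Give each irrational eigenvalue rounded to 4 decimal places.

[0, 1.5858, 1.6766, 2, 4.4142, 4.6421, 5, 6.6813]

Each diagonal entry of L is the vertex degree and each off-diagonal entry is -1 where an edge is present, 0 otherwise; in the order [1, 2, 3, 4, 5, 6, 7, 8] the diagonal is [2, 4, 4, 2, 4, 2, 3, 5]. L is symmetric positive semidefinite, so every eigenvalue is real and nonnegative. The eigenvalues sum to 26, which equals trace(L) = 2|E|.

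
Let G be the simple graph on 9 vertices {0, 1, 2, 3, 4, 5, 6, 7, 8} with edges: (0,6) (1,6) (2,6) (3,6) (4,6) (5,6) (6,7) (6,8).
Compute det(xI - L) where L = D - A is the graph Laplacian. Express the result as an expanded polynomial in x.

x^9 - 16x^8 + 84x^7 - 224x^6 + 350x^5 - 336x^4 + 196x^3 - 64x^2 + 9x

Reading degrees in the order [0, 1, 2, 3, 4, 5, 6, 7, 8] gives [1, 1, 1, 1, 1, 1, 8, 1, 1]; set D = diag(1, 1, 1, 1, 1, 1, 8, 1, 1) and form L = D - A. L has integer entries, so p(x) = det(xI - L) has integer coefficients. Expanding the determinant yields x^9 - 16x^8 + 84x^7 - 224x^6 + 350x^5 - 336x^4 + 196x^3 - 64x^2 + 9x. Since p(0) = det(-L) = 0, x divides p(x).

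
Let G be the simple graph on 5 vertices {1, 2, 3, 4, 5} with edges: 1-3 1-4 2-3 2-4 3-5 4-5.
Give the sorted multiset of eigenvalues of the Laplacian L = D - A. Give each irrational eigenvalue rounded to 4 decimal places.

[0, 2, 2, 3, 5]

Each diagonal entry of L is the vertex degree and each off-diagonal entry is -1 where an edge is present, 0 otherwise; in the order [1, 2, 3, 4, 5] the diagonal is [2, 2, 3, 3, 2]. The multiplicity of 0 as a Laplacian eigenvalue equals the number of connected components. The single zero eigenvalue shows the graph is connected. The largest eigenvalue, 5, is at most the vertex count 5. The eigenvalues sum to 12, which equals trace(L) = 2|E|.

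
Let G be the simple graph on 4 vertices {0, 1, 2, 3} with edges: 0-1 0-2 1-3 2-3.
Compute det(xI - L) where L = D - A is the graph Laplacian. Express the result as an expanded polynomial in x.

With the vertex order [0, 1, 2, 3], the degrees are [2, 2, 2, 2], giving D = diag(2, 2, 2, 2) and L = D - A. The eigenvalues of L are [0, 2, 2, 4]; the characteristic polynomial is the product of (x - lambda_i), which multiplies out to x^4 - 8x^3 + 20x^2 - 16x. Since p(0) = det(-L) = 0, x divides p(x).

x^4 - 8x^3 + 20x^2 - 16x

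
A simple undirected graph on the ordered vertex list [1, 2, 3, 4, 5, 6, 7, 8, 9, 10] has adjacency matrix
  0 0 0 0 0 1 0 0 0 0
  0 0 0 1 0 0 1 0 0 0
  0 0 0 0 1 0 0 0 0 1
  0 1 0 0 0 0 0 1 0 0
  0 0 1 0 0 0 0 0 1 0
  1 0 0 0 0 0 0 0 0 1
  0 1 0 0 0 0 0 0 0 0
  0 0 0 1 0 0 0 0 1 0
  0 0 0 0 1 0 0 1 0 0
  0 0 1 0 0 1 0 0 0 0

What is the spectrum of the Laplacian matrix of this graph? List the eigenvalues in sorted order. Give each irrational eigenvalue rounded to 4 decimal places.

Reading degrees in the order [1, 2, 3, 4, 5, 6, 7, 8, 9, 10] gives [1, 2, 2, 2, 2, 2, 1, 2, 2, 2]; set D = diag(1, 2, 2, 2, 2, 2, 1, 2, 2, 2) and form L = D - A. Diagonalising L (or applying a numerical eigensolver to the 10x10 matrix) gives the spectrum above. The single zero eigenvalue shows the graph is connected. The eigenvalues sum to 18, which equals trace(L) = 2|E|.

[0, 0.0979, 0.3820, 0.8244, 1.3820, 2, 2.6180, 3.1756, 3.6180, 3.9021]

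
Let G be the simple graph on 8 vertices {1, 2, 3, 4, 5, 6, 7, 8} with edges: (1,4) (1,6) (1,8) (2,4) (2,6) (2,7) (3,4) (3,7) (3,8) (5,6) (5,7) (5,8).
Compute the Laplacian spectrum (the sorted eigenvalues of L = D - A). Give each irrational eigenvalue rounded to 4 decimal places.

[0, 2, 2, 2, 4, 4, 4, 6]

Reading degrees in the order [1, 2, 3, 4, 5, 6, 7, 8] gives [3, 3, 3, 3, 3, 3, 3, 3]; set D = diag(3, 3, 3, 3, 3, 3, 3, 3) and form L = D - A. The multiplicity of 0 as a Laplacian eigenvalue equals the number of connected components.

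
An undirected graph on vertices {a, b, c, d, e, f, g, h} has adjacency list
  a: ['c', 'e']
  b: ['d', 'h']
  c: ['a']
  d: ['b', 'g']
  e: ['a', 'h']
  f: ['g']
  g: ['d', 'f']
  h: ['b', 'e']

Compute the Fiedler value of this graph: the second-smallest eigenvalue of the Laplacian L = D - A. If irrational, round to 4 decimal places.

With the vertex order [a, b, c, d, e, f, g, h], the degrees are [2, 2, 1, 2, 2, 1, 2, 2], giving D = diag(2, 2, 1, 2, 2, 1, 2, 2) and L = D - A. The sorted Laplacian eigenvalues are [0, 0.1522, 0.5858, 1.2346, 2, 2.7654, 3.4142, 3.8478]; the algebraic connectivity is the second entry, 0.1522. The eigenvalues sum to 14, which equals trace(L) = 2|E|.

0.1522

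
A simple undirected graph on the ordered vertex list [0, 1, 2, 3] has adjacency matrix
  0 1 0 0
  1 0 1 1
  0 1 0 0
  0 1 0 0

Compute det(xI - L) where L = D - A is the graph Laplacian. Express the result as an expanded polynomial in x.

x^4 - 6x^3 + 9x^2 - 4x

With the vertex order [0, 1, 2, 3], the degrees are [1, 3, 1, 1], giving D = diag(1, 3, 1, 1) and L = D - A. L has integer entries, so p(x) = det(xI - L) has integer coefficients. Expanding the determinant yields x^4 - 6x^3 + 9x^2 - 4x. Since p(0) = det(-L) = 0, x divides p(x). The eigenvalues sum to 6, which equals trace(L) = 2|E|.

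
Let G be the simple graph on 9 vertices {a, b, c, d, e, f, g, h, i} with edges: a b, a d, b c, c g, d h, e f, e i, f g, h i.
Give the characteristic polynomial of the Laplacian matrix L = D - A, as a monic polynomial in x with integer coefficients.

Each diagonal entry of L is the vertex degree and each off-diagonal entry is -1 where an edge is present, 0 otherwise; in the order [a, b, c, d, e, f, g, h, i] the diagonal is [2, 2, 2, 2, 2, 2, 2, 2, 2]. L has integer entries, so p(x) = det(xI - L) has integer coefficients. Expanding the determinant yields x^9 - 18x^8 + 135x^7 - 546x^6 + 1287x^5 - 1782x^4 + 1386x^3 - 540x^2 + 81x. The coefficient of x^8 equals -trace(L) = -18, matching the sum of degrees. By the matrix-tree theorem the graph has (1/9) * product of the nonzero eigenvalues = 9 spanning trees.

x^9 - 18x^8 + 135x^7 - 546x^6 + 1287x^5 - 1782x^4 + 1386x^3 - 540x^2 + 81x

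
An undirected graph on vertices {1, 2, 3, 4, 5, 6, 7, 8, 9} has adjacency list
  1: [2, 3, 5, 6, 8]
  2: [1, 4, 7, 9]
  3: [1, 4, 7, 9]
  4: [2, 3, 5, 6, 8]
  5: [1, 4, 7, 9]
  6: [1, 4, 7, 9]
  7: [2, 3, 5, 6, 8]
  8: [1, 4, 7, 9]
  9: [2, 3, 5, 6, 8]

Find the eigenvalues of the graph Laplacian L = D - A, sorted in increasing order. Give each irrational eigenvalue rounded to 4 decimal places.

Each diagonal entry of L is the vertex degree and each off-diagonal entry is -1 where an edge is present, 0 otherwise; in the order [1, 2, 3, 4, 5, 6, 7, 8, 9] the diagonal is [5, 4, 4, 5, 4, 4, 5, 4, 5]. Since every row of L sums to 0, the all-ones vector is in the kernel and 0 is an eigenvalue. The eigenvalues sum to 40, which equals trace(L) = 2|E|.

[0, 4, 4, 4, 4, 5, 5, 5, 9]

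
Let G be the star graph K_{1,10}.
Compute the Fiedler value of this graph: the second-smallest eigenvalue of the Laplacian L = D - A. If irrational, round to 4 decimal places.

1

The graph has 11 vertices and degree multiset [10, 1, 1, 1, 1, 1, 1, 1, 1, 1, 1]; D is the diagonal matrix of degrees and L = D - A. Computing the eigenvalues of L and sorting gives [0, 1, 1, 1, 1, 1, 1, 1, 1, 1, 11]. The Fiedler value lambda_2 = 1 is strictly positive, so the graph is connected. The eigenvalues sum to 20, which equals trace(L) = 2|E|. There is one zero in the spectrum, matching the 1 component.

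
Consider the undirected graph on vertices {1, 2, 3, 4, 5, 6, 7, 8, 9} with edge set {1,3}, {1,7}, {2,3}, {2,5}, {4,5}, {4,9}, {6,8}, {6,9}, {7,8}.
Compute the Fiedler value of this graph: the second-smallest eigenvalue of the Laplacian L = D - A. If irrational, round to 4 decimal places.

Reading degrees in the order [1, 2, 3, 4, 5, 6, 7, 8, 9] gives [2, 2, 2, 2, 2, 2, 2, 2, 2]; set D = diag(2, 2, 2, 2, 2, 2, 2, 2, 2) and form L = D - A. The smallest Laplacian eigenvalue is always 0. The next one, lambda_2 = 0.4679, measures how hard the graph is to disconnect: larger values mean better connectivity. There is one zero in the spectrum, matching the 1 component. The largest eigenvalue, 3.8794, is at most the vertex count 9.

0.4679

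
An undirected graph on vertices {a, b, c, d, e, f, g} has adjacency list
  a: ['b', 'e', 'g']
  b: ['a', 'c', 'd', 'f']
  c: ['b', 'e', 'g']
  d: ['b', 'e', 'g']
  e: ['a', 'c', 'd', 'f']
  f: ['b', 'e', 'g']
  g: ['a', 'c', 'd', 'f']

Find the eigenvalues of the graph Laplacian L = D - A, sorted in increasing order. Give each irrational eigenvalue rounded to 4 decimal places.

[0, 3, 3, 3, 4, 4, 7]

Each diagonal entry of L is the vertex degree and each off-diagonal entry is -1 where an edge is present, 0 otherwise; in the order [a, b, c, d, e, f, g] the diagonal is [3, 4, 3, 3, 4, 3, 4]. Since every row of L sums to 0, the all-ones vector is in the kernel and 0 is an eigenvalue. The eigenvalues sum to 24, which equals trace(L) = 2|E|. There is one zero in the spectrum, matching the 1 component.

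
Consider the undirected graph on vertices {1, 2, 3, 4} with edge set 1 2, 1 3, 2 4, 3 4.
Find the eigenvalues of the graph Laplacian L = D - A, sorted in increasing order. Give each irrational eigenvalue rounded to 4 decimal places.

[0, 2, 2, 4]

Reading degrees in the order [1, 2, 3, 4] gives [2, 2, 2, 2]; set D = diag(2, 2, 2, 2) and form L = D - A. Since every row of L sums to 0, the all-ones vector is in the kernel and 0 is an eigenvalue. The largest eigenvalue, 4, is at most the vertex count 4.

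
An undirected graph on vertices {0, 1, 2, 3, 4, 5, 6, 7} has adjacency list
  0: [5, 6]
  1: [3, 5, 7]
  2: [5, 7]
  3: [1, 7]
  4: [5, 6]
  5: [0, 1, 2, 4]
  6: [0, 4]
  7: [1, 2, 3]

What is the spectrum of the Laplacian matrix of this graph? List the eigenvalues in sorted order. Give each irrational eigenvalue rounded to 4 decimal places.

Reading degrees in the order [0, 1, 2, 3, 4, 5, 6, 7] gives [2, 3, 2, 2, 2, 4, 2, 3]; set D = diag(2, 3, 2, 2, 2, 4, 2, 3) and form L = D - A. The multiplicity of 0 as a Laplacian eigenvalue equals the number of connected components. The single zero eigenvalue shows the graph is connected. The largest eigenvalue, 5.5753, is at most the vertex count 8.

[0, 0.4869, 1.6769, 2, 2.7647, 3.4963, 4, 5.5753]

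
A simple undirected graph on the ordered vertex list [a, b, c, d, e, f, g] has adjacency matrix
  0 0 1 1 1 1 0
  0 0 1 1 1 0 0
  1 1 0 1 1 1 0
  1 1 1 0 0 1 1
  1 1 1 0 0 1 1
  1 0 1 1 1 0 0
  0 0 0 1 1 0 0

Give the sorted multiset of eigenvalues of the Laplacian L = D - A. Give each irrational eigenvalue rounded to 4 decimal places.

[0, 2, 3, 5, 5, 6, 7]

With the vertex order [a, b, c, d, e, f, g], the degrees are [4, 3, 5, 5, 5, 4, 2], giving D = diag(4, 3, 5, 5, 5, 4, 2) and L = D - A. Diagonalising L (or applying a numerical eigensolver to the 7x7 matrix) gives the spectrum above.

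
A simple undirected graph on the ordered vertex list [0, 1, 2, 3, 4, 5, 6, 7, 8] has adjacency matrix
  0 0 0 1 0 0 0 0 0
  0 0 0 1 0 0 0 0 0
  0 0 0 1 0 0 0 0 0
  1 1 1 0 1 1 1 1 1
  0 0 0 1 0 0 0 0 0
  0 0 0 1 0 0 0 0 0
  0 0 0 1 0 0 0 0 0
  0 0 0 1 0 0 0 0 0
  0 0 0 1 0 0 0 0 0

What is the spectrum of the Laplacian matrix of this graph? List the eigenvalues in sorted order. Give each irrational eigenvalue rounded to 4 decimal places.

Each diagonal entry of L is the vertex degree and each off-diagonal entry is -1 where an edge is present, 0 otherwise; in the order [0, 1, 2, 3, 4, 5, 6, 7, 8] the diagonal is [1, 1, 1, 8, 1, 1, 1, 1, 1]. Since every row of L sums to 0, the all-ones vector is in the kernel and 0 is an eigenvalue.

[0, 1, 1, 1, 1, 1, 1, 1, 9]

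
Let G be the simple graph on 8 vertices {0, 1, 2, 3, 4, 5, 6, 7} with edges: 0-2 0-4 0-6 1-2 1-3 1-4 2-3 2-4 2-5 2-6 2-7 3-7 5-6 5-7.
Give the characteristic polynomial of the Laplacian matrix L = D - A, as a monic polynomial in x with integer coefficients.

With the vertex order [0, 1, 2, 3, 4, 5, 6, 7], the degrees are [3, 3, 7, 3, 3, 3, 3, 3], giving D = diag(3, 3, 7, 3, 3, 3, 3, 3) and L = D - A. Computing det(xI - L) by cofactor expansion (or equivalently via sum-over-permutations) gives x^8 - 28x^7 + 322x^6 - 1974x^5 + 6965x^4 - 14126x^3 + 15225x^2 - 6728x. The constant term is 0 because L is singular (the all-ones vector lies in its kernel). The eigenvalues sum to 28, which equals trace(L) = 2|E|.

x^8 - 28x^7 + 322x^6 - 1974x^5 + 6965x^4 - 14126x^3 + 15225x^2 - 6728x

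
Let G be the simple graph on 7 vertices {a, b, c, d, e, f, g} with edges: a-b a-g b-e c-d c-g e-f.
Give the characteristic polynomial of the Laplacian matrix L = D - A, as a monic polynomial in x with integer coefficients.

With the vertex order [a, b, c, d, e, f, g], the degrees are [2, 2, 2, 1, 2, 1, 2], giving D = diag(2, 2, 2, 1, 2, 1, 2) and L = D - A. Computing det(xI - L) by cofactor expansion (or equivalently via sum-over-permutations) gives x^7 - 12x^6 + 55x^5 - 120x^4 + 126x^3 - 56x^2 + 7x. Since p(0) = det(-L) = 0, x divides p(x). By the matrix-tree theorem the graph has (1/7) * product of the nonzero eigenvalues = 1 spanning tree. The largest eigenvalue, 3.8019, is at most the vertex count 7.

x^7 - 12x^6 + 55x^5 - 120x^4 + 126x^3 - 56x^2 + 7x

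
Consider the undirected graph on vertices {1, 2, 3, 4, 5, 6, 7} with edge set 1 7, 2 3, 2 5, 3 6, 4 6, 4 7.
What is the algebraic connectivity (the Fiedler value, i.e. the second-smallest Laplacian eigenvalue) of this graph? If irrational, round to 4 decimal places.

With the vertex order [1, 2, 3, 4, 5, 6, 7], the degrees are [1, 2, 2, 2, 1, 2, 2], giving D = diag(1, 2, 2, 2, 1, 2, 2) and L = D - A. The smallest Laplacian eigenvalue is always 0. The next one, lambda_2 = 0.1981, measures how hard the graph is to disconnect: larger values mean better connectivity. The eigenvalues sum to 12, which equals trace(L) = 2|E|. There is one zero in the spectrum, matching the 1 component.

0.1981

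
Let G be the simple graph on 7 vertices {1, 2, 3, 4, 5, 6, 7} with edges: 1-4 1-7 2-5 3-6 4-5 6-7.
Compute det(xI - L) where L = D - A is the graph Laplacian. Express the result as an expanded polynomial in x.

Reading degrees in the order [1, 2, 3, 4, 5, 6, 7] gives [2, 1, 1, 2, 2, 2, 2]; set D = diag(2, 1, 1, 2, 2, 2, 2) and form L = D - A. L has integer entries, so p(x) = det(xI - L) has integer coefficients. Expanding the determinant yields x^7 - 12x^6 + 55x^5 - 120x^4 + 126x^3 - 56x^2 + 7x. Since p(0) = det(-L) = 0, x divides p(x). By the matrix-tree theorem the graph has (1/7) * product of the nonzero eigenvalues = 1 spanning tree.

x^7 - 12x^6 + 55x^5 - 120x^4 + 126x^3 - 56x^2 + 7x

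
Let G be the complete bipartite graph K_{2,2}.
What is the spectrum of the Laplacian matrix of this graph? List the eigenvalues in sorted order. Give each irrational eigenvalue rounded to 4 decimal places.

The graph has 4 vertices and degree multiset [2, 2, 2, 2]; D is the diagonal matrix of degrees and L = D - A. Diagonalising L (or applying a numerical eigensolver to the 4x4 matrix) gives the spectrum above. The single zero eigenvalue shows the graph is connected. The eigenvalues sum to 8, which equals trace(L) = 2|E|. There is one zero in the spectrum, matching the 1 component.

[0, 2, 2, 4]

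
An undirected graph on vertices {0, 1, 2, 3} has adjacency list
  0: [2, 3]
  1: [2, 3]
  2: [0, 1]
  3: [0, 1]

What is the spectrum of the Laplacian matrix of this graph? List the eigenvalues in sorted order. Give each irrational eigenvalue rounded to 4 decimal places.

Each diagonal entry of L is the vertex degree and each off-diagonal entry is -1 where an edge is present, 0 otherwise; in the order [0, 1, 2, 3] the diagonal is [2, 2, 2, 2]. Since every row of L sums to 0, the all-ones vector is in the kernel and 0 is an eigenvalue. There is one zero in the spectrum, matching the 1 component.

[0, 2, 2, 4]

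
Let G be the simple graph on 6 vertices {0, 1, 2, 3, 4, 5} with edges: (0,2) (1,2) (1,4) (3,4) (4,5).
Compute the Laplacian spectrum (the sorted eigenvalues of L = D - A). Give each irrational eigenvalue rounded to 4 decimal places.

With the vertex order [0, 1, 2, 3, 4, 5], the degrees are [1, 2, 2, 1, 3, 1], giving D = diag(1, 2, 2, 1, 3, 1) and L = D - A. The multiplicity of 0 as a Laplacian eigenvalue equals the number of connected components. By the matrix-tree theorem the graph has (1/6) * product of the nonzero eigenvalues = 1 spanning tree.

[0, 0.3249, 1, 1.4608, 3, 4.2143]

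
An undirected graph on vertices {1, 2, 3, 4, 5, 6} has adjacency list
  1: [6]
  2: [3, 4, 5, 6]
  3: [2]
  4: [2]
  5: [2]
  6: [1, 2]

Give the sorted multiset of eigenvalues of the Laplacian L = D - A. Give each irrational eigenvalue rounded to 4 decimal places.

[0, 0.4859, 1, 1, 2.4280, 5.0861]

With the vertex order [1, 2, 3, 4, 5, 6], the degrees are [1, 4, 1, 1, 1, 2], giving D = diag(1, 4, 1, 1, 1, 2) and L = D - A. Diagonalising L (or applying a numerical eigensolver to the 6x6 matrix) gives the spectrum above. The single zero eigenvalue shows the graph is connected.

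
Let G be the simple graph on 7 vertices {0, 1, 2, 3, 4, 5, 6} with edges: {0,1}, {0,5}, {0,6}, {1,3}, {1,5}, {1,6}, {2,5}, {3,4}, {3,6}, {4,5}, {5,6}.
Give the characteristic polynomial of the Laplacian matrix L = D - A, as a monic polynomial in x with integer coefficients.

x^7 - 22x^6 + 191x^5 - 828x^4 + 1861x^3 - 2016x^2 + 805x

Reading degrees in the order [0, 1, 2, 3, 4, 5, 6] gives [3, 4, 1, 3, 2, 5, 4]; set D = diag(3, 4, 1, 3, 2, 5, 4) and form L = D - A. Computing det(xI - L) by cofactor expansion (or equivalently via sum-over-permutations) gives x^7 - 22x^6 + 191x^5 - 828x^4 + 1861x^3 - 2016x^2 + 805x. The coefficient of x^6 equals -trace(L) = -22, matching the sum of degrees. There is one zero in the spectrum, matching the 1 component.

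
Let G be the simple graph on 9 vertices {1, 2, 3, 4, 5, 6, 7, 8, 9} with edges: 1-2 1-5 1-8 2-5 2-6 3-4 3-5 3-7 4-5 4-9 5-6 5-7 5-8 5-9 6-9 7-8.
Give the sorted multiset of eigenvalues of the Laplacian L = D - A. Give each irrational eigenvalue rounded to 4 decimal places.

With the vertex order [1, 2, 3, 4, 5, 6, 7, 8, 9], the degrees are [3, 3, 3, 3, 8, 3, 3, 3, 3], giving D = diag(3, 3, 3, 3, 8, 3, 3, 3, 3) and L = D - A. Since every row of L sums to 0, the all-ones vector is in the kernel and 0 is an eigenvalue. The largest eigenvalue, 9, is at most the vertex count 9.

[0, 1.5858, 1.5858, 3, 3, 4.4142, 4.4142, 5, 9]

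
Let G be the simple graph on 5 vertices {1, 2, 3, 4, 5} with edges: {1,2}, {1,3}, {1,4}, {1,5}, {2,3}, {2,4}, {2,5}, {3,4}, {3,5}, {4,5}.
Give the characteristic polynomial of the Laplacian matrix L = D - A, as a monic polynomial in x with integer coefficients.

x^5 - 20x^4 + 150x^3 - 500x^2 + 625x

With the vertex order [1, 2, 3, 4, 5], the degrees are [4, 4, 4, 4, 4], giving D = diag(4, 4, 4, 4, 4) and L = D - A. The eigenvalues of L are [0, 5, 5, 5, 5]; the characteristic polynomial is the product of (x - lambda_i), which multiplies out to x^5 - 20x^4 + 150x^3 - 500x^2 + 625x. The coefficient of x^4 equals -trace(L) = -20, matching the sum of degrees. By the matrix-tree theorem the graph has (1/5) * product of the nonzero eigenvalues = 125 spanning trees.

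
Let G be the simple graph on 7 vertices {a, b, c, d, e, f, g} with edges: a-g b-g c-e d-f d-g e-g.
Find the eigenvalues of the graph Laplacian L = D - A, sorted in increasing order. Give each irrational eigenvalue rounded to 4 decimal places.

With the vertex order [a, b, c, d, e, f, g], the degrees are [1, 1, 1, 2, 2, 1, 4], giving D = diag(1, 1, 1, 2, 2, 1, 4) and L = D - A. Since every row of L sums to 0, the all-ones vector is in the kernel and 0 is an eigenvalue.

[0, 0.3820, 0.6086, 1, 2.2271, 2.6180, 5.1642]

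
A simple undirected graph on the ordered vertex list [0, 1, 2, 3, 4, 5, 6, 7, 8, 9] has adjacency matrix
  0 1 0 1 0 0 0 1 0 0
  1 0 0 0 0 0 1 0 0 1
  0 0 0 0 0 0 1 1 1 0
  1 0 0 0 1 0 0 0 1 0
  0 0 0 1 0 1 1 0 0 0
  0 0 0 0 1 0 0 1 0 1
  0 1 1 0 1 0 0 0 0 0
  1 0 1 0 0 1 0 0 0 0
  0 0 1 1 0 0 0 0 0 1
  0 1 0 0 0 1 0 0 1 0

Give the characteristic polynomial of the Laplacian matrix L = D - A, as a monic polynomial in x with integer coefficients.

x^10 - 30x^9 + 390x^8 - 2880x^7 + 13305x^6 - 39882x^5 + 77640x^4 - 94800x^3 + 66000x^2 - 20000x

Reading degrees in the order [0, 1, 2, 3, 4, 5, 6, 7, 8, 9] gives [3, 3, 3, 3, 3, 3, 3, 3, 3, 3]; set D = diag(3, 3, 3, 3, 3, 3, 3, 3, 3, 3) and form L = D - A. L has integer entries, so p(x) = det(xI - L) has integer coefficients. Expanding the determinant yields x^10 - 30x^9 + 390x^8 - 2880x^7 + 13305x^6 - 39882x^5 + 77640x^4 - 94800x^3 + 66000x^2 - 20000x. The coefficient of x^9 equals -trace(L) = -30, matching the sum of degrees. There is one zero in the spectrum, matching the 1 component.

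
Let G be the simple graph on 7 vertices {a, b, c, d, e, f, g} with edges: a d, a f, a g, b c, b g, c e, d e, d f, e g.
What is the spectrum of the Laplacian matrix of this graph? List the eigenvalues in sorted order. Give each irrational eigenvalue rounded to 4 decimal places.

Each diagonal entry of L is the vertex degree and each off-diagonal entry is -1 where an edge is present, 0 otherwise; in the order [a, b, c, d, e, f, g] the diagonal is [3, 2, 2, 3, 3, 2, 3]. Since every row of L sums to 0, the all-ones vector is in the kernel and 0 is an eigenvalue. There is one zero in the spectrum, matching the 1 component. By the matrix-tree theorem the graph has (1/7) * product of the nonzero eigenvalues = 41 spanning trees.

[0, 0.7530, 2.1981, 2.4450, 3.5550, 3.8019, 5.2470]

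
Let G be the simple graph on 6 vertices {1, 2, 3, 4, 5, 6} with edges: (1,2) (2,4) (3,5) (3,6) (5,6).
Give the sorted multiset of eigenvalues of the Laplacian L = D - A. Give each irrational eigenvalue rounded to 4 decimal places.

[0, 0, 1, 3, 3, 3]

Reading degrees in the order [1, 2, 3, 4, 5, 6] gives [1, 2, 2, 1, 2, 2]; set D = diag(1, 2, 2, 1, 2, 2) and form L = D - A. L is symmetric positive semidefinite, so every eigenvalue is real and nonnegative. The 2 zero eigenvalues correspond to the 2 connected components.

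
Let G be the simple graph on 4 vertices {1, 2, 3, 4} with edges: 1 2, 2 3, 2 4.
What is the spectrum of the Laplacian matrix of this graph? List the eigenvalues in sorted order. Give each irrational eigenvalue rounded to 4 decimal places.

Reading degrees in the order [1, 2, 3, 4] gives [1, 3, 1, 1]; set D = diag(1, 3, 1, 1) and form L = D - A. Since every row of L sums to 0, the all-ones vector is in the kernel and 0 is an eigenvalue. The single zero eigenvalue shows the graph is connected. By the matrix-tree theorem the graph has (1/4) * product of the nonzero eigenvalues = 1 spanning tree.

[0, 1, 1, 4]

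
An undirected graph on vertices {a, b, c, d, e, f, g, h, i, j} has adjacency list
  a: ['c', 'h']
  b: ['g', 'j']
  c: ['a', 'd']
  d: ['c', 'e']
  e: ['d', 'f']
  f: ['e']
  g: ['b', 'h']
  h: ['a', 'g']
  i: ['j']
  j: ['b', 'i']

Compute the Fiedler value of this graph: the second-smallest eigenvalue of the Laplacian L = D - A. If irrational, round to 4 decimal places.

0.0979

With the vertex order [a, b, c, d, e, f, g, h, i, j], the degrees are [2, 2, 2, 2, 2, 1, 2, 2, 1, 2], giving D = diag(2, 2, 2, 2, 2, 1, 2, 2, 1, 2) and L = D - A. The sorted Laplacian eigenvalues are [0, 0.0979, 0.3820, 0.8244, 1.3820, 2, 2.6180, 3.1756, 3.6180, 3.9021]; the algebraic connectivity is the second entry, 0.0979. There is one zero in the spectrum, matching the 1 component. By the matrix-tree theorem the graph has (1/10) * product of the nonzero eigenvalues = 1 spanning tree.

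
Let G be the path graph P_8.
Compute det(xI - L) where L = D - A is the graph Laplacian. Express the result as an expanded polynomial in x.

The graph has 8 vertices and degree multiset [2, 2, 2, 2, 2, 2, 1, 1]; D is the diagonal matrix of degrees and L = D - A. Computing det(xI - L) by cofactor expansion (or equivalently via sum-over-permutations) gives x^8 - 14x^7 + 78x^6 - 220x^5 + 330x^4 - 252x^3 + 84x^2 - 8x. Since p(0) = det(-L) = 0, x divides p(x).

x^8 - 14x^7 + 78x^6 - 220x^5 + 330x^4 - 252x^3 + 84x^2 - 8x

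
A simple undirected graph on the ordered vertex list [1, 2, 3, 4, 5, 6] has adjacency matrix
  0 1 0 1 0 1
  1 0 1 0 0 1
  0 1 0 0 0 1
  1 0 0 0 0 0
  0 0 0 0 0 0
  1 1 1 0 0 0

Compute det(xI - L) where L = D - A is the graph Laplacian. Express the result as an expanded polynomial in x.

Reading degrees in the order [1, 2, 3, 4, 5, 6] gives [3, 3, 2, 1, 0, 3]; set D = diag(3, 3, 2, 1, 0, 3) and form L = D - A. L has integer entries, so p(x) = det(xI - L) has integer coefficients. Expanding the determinant yields x^6 - 12x^5 + 50x^4 - 82x^3 + 40x^2. The constant term is 0 because L is singular (the all-ones vector lies in its kernel). The eigenvalues sum to 12, which equals trace(L) = 2|E|.

x^6 - 12x^5 + 50x^4 - 82x^3 + 40x^2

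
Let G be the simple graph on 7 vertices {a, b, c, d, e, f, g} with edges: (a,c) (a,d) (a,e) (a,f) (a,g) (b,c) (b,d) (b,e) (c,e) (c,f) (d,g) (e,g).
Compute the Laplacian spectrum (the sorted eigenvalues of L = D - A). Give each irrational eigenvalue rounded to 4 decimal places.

Reading degrees in the order [a, b, c, d, e, f, g] gives [5, 3, 4, 3, 4, 2, 3]; set D = diag(5, 3, 4, 3, 4, 2, 3) and form L = D - A. L is symmetric positive semidefinite, so every eigenvalue is real and nonnegative. The single zero eigenvalue shows the graph is connected. By the matrix-tree theorem the graph has (1/7) * product of the nonzero eigenvalues = 326 spanning trees.

[0, 1.6656, 2.5858, 3.2580, 4.7420, 5.4142, 6.3344]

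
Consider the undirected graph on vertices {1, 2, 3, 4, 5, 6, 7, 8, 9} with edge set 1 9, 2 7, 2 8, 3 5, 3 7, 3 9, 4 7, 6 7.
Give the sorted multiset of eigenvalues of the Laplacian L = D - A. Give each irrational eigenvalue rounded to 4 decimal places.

[0, 0.2427, 0.5371, 0.6893, 1, 2.1297, 2.4166, 3.6434, 5.3411]

Each diagonal entry of L is the vertex degree and each off-diagonal entry is -1 where an edge is present, 0 otherwise; in the order [1, 2, 3, 4, 5, 6, 7, 8, 9] the diagonal is [1, 2, 3, 1, 1, 1, 4, 1, 2]. L is symmetric positive semidefinite, so every eigenvalue is real and nonnegative. The single zero eigenvalue shows the graph is connected.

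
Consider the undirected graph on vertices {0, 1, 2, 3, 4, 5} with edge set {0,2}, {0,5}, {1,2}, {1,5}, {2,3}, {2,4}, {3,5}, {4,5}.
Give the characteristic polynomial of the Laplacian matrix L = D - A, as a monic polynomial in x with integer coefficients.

x^6 - 16x^5 + 96x^4 - 272x^3 + 368x^2 - 192x

Reading degrees in the order [0, 1, 2, 3, 4, 5] gives [2, 2, 4, 2, 2, 4]; set D = diag(2, 2, 4, 2, 2, 4) and form L = D - A. The eigenvalues of L are [0, 2, 2, 2, 4, 6]; the characteristic polynomial is the product of (x - lambda_i), which multiplies out to x^6 - 16x^5 + 96x^4 - 272x^3 + 368x^2 - 192x. The coefficient of x^5 equals -trace(L) = -16, matching the sum of degrees. By the matrix-tree theorem the graph has (1/6) * product of the nonzero eigenvalues = 32 spanning trees.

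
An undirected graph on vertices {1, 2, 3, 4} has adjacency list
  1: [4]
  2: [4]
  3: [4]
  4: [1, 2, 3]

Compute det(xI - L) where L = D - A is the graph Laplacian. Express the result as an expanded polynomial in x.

x^4 - 6x^3 + 9x^2 - 4x

Each diagonal entry of L is the vertex degree and each off-diagonal entry is -1 where an edge is present, 0 otherwise; in the order [1, 2, 3, 4] the diagonal is [1, 1, 1, 3]. Computing det(xI - L) by cofactor expansion (or equivalently via sum-over-permutations) gives x^4 - 6x^3 + 9x^2 - 4x. The coefficient of x^3 equals -trace(L) = -6, matching the sum of degrees. The largest eigenvalue, 4, is at most the vertex count 4.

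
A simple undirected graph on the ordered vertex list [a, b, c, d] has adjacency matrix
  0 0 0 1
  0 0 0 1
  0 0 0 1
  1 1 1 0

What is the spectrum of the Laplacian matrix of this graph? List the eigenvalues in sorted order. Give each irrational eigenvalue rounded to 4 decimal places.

Reading degrees in the order [a, b, c, d] gives [1, 1, 1, 3]; set D = diag(1, 1, 1, 3) and form L = D - A. The multiplicity of 0 as a Laplacian eigenvalue equals the number of connected components. The single zero eigenvalue shows the graph is connected. There is one zero in the spectrum, matching the 1 component.

[0, 1, 1, 4]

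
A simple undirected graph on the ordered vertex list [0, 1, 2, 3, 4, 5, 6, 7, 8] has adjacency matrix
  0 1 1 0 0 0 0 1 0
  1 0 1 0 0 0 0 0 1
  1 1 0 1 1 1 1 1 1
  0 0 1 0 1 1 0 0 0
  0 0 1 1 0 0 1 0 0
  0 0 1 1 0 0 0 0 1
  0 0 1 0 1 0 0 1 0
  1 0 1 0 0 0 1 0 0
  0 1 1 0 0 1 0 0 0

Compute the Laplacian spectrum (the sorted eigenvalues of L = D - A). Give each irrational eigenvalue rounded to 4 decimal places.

[0, 1.5858, 1.5858, 3, 3, 4.4142, 4.4142, 5, 9]

Reading degrees in the order [0, 1, 2, 3, 4, 5, 6, 7, 8] gives [3, 3, 8, 3, 3, 3, 3, 3, 3]; set D = diag(3, 3, 8, 3, 3, 3, 3, 3, 3) and form L = D - A. L is symmetric positive semidefinite, so every eigenvalue is real and nonnegative. By the matrix-tree theorem the graph has (1/9) * product of the nonzero eigenvalues = 2205 spanning trees. The largest eigenvalue, 9, is at most the vertex count 9.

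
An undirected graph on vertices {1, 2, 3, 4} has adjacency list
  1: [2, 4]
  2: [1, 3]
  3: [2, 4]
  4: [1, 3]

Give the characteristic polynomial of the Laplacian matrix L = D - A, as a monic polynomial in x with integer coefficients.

With the vertex order [1, 2, 3, 4], the degrees are [2, 2, 2, 2], giving D = diag(2, 2, 2, 2) and L = D - A. L has integer entries, so p(x) = det(xI - L) has integer coefficients. Expanding the determinant yields x^4 - 8x^3 + 20x^2 - 16x. The constant term is 0 because L is singular (the all-ones vector lies in its kernel). By the matrix-tree theorem the graph has (1/4) * product of the nonzero eigenvalues = 4 spanning trees.

x^4 - 8x^3 + 20x^2 - 16x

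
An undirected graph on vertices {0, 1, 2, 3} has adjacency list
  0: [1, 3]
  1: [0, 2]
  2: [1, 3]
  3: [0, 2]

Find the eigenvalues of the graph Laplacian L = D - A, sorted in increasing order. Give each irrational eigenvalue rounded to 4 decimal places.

[0, 2, 2, 4]

With the vertex order [0, 1, 2, 3], the degrees are [2, 2, 2, 2], giving D = diag(2, 2, 2, 2) and L = D - A. The multiplicity of 0 as a Laplacian eigenvalue equals the number of connected components. The single zero eigenvalue shows the graph is connected. By the matrix-tree theorem the graph has (1/4) * product of the nonzero eigenvalues = 4 spanning trees.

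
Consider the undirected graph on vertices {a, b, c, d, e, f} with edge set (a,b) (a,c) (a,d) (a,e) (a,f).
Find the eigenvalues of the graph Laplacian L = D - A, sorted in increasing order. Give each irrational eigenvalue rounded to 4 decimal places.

Each diagonal entry of L is the vertex degree and each off-diagonal entry is -1 where an edge is present, 0 otherwise; in the order [a, b, c, d, e, f] the diagonal is [5, 1, 1, 1, 1, 1]. Since every row of L sums to 0, the all-ones vector is in the kernel and 0 is an eigenvalue. The single zero eigenvalue shows the graph is connected. The largest eigenvalue, 6, is at most the vertex count 6.

[0, 1, 1, 1, 1, 6]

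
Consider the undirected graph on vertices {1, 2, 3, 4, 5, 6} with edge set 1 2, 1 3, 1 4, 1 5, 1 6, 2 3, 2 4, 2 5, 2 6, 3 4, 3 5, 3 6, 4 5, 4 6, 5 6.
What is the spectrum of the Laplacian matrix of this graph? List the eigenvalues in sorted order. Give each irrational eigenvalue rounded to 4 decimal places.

[0, 6, 6, 6, 6, 6]

Reading degrees in the order [1, 2, 3, 4, 5, 6] gives [5, 5, 5, 5, 5, 5]; set D = diag(5, 5, 5, 5, 5, 5) and form L = D - A. Diagonalising L (or applying a numerical eigensolver to the 6x6 matrix) gives the spectrum above. By the matrix-tree theorem the graph has (1/6) * product of the nonzero eigenvalues = 1296 spanning trees.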